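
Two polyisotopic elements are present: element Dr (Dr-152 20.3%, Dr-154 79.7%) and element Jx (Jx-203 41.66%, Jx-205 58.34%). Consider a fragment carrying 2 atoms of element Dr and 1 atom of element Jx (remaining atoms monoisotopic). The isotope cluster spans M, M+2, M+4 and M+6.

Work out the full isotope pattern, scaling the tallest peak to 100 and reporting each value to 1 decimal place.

3.8 : 35.0 : 100.0 : 81.7

Element Dr pattern (n=2): 0.041209 : 0.323582 : 0.635209
Element Jx pattern (n=1): 0.4166 : 0.5834
Convolve the two distributions (both contribute in 2-u steps):
  M: 0.041209×0.4166 = 0.017168
  M+2: 0.041209×0.5834 + 0.323582×0.4166 = 0.158846
  M+4: 0.323582×0.5834 + 0.635209×0.4166 = 0.453406
  M+6: 0.635209×0.5834 = 0.370581
Scale to base peak (0.453406) = 100: 3.8 : 35.0 : 100.0 : 81.7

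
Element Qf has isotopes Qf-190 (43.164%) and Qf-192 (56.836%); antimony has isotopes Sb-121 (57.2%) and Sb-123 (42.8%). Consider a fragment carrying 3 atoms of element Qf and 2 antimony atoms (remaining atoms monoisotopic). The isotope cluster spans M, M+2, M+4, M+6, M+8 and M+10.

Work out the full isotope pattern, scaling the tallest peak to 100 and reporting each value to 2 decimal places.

Element Qf pattern (n=3): 0.08042018 : 0.31767872 : 0.41830201 : 0.18359909
Antimony pattern (n=2): 0.327184 : 0.489632 : 0.183184
Convolve the two distributions (both contribute in 2-u steps):
  M: 0.08042018×0.327184 = 0.026312
  M+2: 0.08042018×0.489632 + 0.31767872×0.327184 = 0.143316
  M+4: 0.08042018×0.183184 + 0.31767872×0.489632 + 0.41830201×0.327184 = 0.307139
  M+6: 0.31767872×0.183184 + 0.41830201×0.489632 + 0.18359909×0.327184 = 0.323078
  M+8: 0.41830201×0.183184 + 0.18359909×0.489632 = 0.166522
  M+10: 0.18359909×0.183184 = 0.033632
Scale to base peak (0.323078) = 100: 8.14 : 44.36 : 95.07 : 100.00 : 51.54 : 10.41

8.14 : 44.36 : 95.07 : 100.00 : 51.54 : 10.41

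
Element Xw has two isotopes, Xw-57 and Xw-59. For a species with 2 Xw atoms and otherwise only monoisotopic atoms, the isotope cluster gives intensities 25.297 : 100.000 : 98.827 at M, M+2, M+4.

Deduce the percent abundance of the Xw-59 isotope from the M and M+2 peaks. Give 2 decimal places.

66.40%

Write p for the Xw-57 fraction. I(M+2)/I(M) = [C(2,1)·p^1·(1−p)] / p^2 = 2·(1−p)/p = 100.000/25.297 = 3.9530
(1−p)/p = 3.9530/2 = 1.9765  ⇒  p = 1/(1 + 1.9765) = 0.3360
Xw-57: 33.60%, Xw-59: 66.40%.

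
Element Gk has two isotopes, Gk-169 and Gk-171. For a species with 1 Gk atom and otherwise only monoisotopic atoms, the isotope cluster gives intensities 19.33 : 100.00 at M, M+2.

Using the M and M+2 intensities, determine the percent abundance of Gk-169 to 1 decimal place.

16.2%

If p is the fraction of Gk that is Gk-169, then I(M+2)/I(M) = [C(1,1)·p^0·(1−p)] / p^1 = 1·(1−p)/p = 100.00/19.33 = 5.1733
(1−p)/p = 5.1733/1 = 5.1733  ⇒  p = 1/(1 + 5.1733) = 0.1620
Gk-169: 16.2%, Gk-171: 83.8%.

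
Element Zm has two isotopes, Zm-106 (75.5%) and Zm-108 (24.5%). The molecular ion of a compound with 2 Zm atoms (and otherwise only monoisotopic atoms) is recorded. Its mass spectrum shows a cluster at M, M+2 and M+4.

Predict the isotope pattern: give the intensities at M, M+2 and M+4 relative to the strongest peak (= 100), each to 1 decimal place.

100.0 : 64.9 : 10.5

Expanding (0.755 + 0.245)^2:
P(M) = 0.755^2 = 0.570025
P(M+2) = 2 × 0.755^1 × 0.245^1 = 0.369950
P(M+4) = 0.245^2 = 0.060025
The M peak is largest (0.570025); scaling to 100 gives 100.0 : 64.9 : 10.5.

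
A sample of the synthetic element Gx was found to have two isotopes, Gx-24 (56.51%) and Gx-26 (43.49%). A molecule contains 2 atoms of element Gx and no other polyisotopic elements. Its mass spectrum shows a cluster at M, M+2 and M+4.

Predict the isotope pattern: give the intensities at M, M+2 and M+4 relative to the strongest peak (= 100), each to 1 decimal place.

The 2 Gx atoms are independent, so intensities follow the terms of (0.5651 + 0.4349)^2.
P(M) = 0.5651^2 = 0.319338
P(M+2) = 2 × 0.5651^1 × 0.4349^1 = 0.491524
P(M+4) = 0.4349^2 = 0.189138
The M+2 peak is largest (0.491524); scaling to 100 gives 65.0 : 100.0 : 38.5.

65.0 : 100.0 : 38.5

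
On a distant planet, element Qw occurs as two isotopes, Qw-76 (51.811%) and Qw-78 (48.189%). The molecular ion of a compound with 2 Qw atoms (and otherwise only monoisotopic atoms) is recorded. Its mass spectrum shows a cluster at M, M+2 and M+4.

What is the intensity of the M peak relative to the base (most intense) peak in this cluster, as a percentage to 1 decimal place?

Term probabilities: M 0.2684, M+2 0.4993, M+4 0.2322. Base peak = M+2.
P(M+2) = C(2,1) × 0.51811^1 × 0.48189^1 = 2 × 0.51811 × 0.48189 = 0.499344 (base)
P(M) = C(2,0) × 0.51811^2 × 0.48189^0 = 1 × 0.26843797 × 1.0000 = 0.268438
Relative intensity = 0.268438 / 0.499344 × 100 = 53.8

53.8%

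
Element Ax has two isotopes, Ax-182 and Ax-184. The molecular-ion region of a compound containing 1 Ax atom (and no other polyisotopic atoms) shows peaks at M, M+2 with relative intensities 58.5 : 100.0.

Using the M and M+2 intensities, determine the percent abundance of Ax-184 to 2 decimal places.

If p is the fraction of Ax that is Ax-182, then I(M+2)/I(M) = [C(1,1)·p^0·(1−p)] / p^1 = 1·(1−p)/p = 100.0/58.5 = 1.7094
(1−p)/p = 1.7094/1 = 1.7094  ⇒  p = 1/(1 + 1.7094) = 0.3691
Ax-182: 36.91%, Ax-184: 63.09%.

63.09%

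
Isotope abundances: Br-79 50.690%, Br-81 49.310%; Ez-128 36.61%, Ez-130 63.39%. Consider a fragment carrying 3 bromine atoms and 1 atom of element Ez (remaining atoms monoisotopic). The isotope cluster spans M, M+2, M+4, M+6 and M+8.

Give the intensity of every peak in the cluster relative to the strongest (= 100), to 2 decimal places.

Bromine pattern (n=3): 0.13024674 : 0.3801026 : 0.36975457 : 0.11989609
Element Ez pattern (n=1): 0.3661 : 0.6339
Convolve the two distributions (both contribute in 2-u steps):
  M: 0.13024674×0.3661 = 0.047683
  M+2: 0.13024674×0.6339 + 0.3801026×0.3661 = 0.221719
  M+4: 0.3801026×0.6339 + 0.36975457×0.3661 = 0.376314
  M+6: 0.36975457×0.6339 + 0.11989609×0.3661 = 0.278281
  M+8: 0.11989609×0.6339 = 0.076002
Scale to base peak (0.376314) = 100: 12.67 : 58.92 : 100.00 : 73.95 : 20.20

12.67 : 58.92 : 100.00 : 73.95 : 20.20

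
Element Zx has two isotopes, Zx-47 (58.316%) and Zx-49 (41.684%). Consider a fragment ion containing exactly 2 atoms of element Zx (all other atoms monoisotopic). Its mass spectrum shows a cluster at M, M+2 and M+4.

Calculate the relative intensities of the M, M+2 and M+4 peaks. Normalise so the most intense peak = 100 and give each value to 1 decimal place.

70.0 : 100.0 : 35.7

The 2 Zx atoms are independent, so intensities follow the terms of (0.58316 + 0.41684)^2.
P(M) = 0.58316^2 = 0.340076
P(M+2) = 2 × 0.58316^1 × 0.41684^1 = 0.486169
P(M+4) = 0.41684^2 = 0.173756
The M+2 peak is largest (0.486169); scaling to 100 gives 70.0 : 100.0 : 35.7.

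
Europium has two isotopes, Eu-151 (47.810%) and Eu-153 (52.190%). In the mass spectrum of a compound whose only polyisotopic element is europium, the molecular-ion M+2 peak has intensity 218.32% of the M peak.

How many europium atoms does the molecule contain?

The M+2/M ratio from n Eu atoms is n · q/p = n · 0.52190/0.47810.
n = 2.1832 × 0.47810/0.52190 = 2.00 ≈ 2

2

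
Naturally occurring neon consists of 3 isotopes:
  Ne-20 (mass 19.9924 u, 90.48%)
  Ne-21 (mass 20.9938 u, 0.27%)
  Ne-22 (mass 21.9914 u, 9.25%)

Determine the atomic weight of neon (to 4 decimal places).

Weight each isotope mass by its fractional abundance: 0.9048 × 19.9924 + 0.0027 × 20.9938 + 0.0925 × 21.9914
= 18.08912 + 0.05668 + 2.03420 = 20.18000 u

20.1800 u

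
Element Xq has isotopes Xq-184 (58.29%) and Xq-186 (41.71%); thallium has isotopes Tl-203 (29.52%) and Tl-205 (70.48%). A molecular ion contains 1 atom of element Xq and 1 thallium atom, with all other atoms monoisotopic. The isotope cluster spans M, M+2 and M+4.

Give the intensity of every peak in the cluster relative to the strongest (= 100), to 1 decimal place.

Element Xq pattern (n=1): 0.5829 : 0.4171
Thallium pattern (n=1): 0.2952 : 0.7048
Convolve the two distributions (both contribute in 2-u steps):
  M: 0.5829×0.2952 = 0.172072
  M+2: 0.5829×0.7048 + 0.4171×0.2952 = 0.533956
  M+4: 0.4171×0.7048 = 0.293972
Scale to base peak (0.533956) = 100: 32.2 : 100.0 : 55.1

32.2 : 100.0 : 55.1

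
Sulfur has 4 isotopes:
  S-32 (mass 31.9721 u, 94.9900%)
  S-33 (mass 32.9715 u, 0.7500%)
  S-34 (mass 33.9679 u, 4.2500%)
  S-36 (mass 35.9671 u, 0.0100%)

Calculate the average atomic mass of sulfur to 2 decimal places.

Average mass = Σ (abundance × isotope mass) = 0.949900 × 31.9721 + 0.007500 × 32.9715 + 0.042500 × 33.9679 + 0.000100 × 35.9671
= 30.37030 + 0.24729 + 1.44364 + 0.00360 = 32.06483 u

32.06 u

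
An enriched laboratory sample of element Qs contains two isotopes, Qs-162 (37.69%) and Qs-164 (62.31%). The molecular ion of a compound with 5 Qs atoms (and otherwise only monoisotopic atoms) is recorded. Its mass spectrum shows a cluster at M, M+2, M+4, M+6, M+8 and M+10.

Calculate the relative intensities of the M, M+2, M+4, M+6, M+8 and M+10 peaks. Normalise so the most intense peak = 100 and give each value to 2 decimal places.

2.21 : 18.29 : 60.49 : 100.00 : 82.66 : 27.33

Each Qs atom is independently Qs-162 (p = 0.3769) or Qs-164 (q = 0.6231); the cluster is the binomial expansion (p + q)^5.
P(M) = 0.3769^5 = 0.007606
P(M+2) = 5 × 0.3769^4 × 0.6231^1 = 0.062868
P(M+4) = 10 × 0.3769^3 × 0.6231^2 = 0.207871
P(M+6) = 10 × 0.3769^2 × 0.6231^3 = 0.343657
P(M+8) = 5 × 0.3769^1 × 0.6231^4 = 0.284071
P(M+10) = 0.6231^5 = 0.093927
The M+6 peak is largest (0.343657); scaling to 100 gives 2.21 : 18.29 : 60.49 : 100.00 : 82.66 : 27.33.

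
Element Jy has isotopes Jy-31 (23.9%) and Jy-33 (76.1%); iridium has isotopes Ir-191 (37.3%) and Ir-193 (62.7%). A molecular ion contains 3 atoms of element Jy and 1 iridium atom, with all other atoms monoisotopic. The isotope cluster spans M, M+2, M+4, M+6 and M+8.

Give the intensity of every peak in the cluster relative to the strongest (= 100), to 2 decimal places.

1.20 : 13.47 : 55.72 : 100.00 : 65.06

Element Jy pattern (n=3): 0.01365192 : 0.13040724 : 0.41522976 : 0.44071108
Iridium pattern (n=1): 0.3730 : 0.6270
Convolve the two distributions (both contribute in 2-u steps):
  M: 0.01365192×0.3730 = 0.005092
  M+2: 0.01365192×0.6270 + 0.13040724×0.3730 = 0.057202
  M+4: 0.13040724×0.6270 + 0.41522976×0.3730 = 0.236646
  M+6: 0.41522976×0.6270 + 0.44071108×0.3730 = 0.424734
  M+8: 0.44071108×0.6270 = 0.276326
Scale to base peak (0.424734) = 100: 1.20 : 13.47 : 55.72 : 100.00 : 65.06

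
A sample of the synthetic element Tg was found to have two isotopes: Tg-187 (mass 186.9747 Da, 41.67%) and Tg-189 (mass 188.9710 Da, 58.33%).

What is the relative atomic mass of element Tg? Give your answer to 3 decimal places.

188.139 Da

Average mass = Σ (abundance × isotope mass) = 0.4167 × 186.9747 + 0.5833 × 188.9710
= 77.91236 + 110.22678 = 188.13914 Da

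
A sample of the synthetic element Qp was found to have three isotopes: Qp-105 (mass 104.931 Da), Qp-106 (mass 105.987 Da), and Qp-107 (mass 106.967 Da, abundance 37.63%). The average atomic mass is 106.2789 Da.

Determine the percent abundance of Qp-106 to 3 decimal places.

55.090%

The remaining 62.37% is split between Qp-105 (fraction x) and Qp-106 (fraction 0.6237 − x).
Substituting: 104.931x + 105.987(0.6237 − x) = 66.0272179
(104.931 − 105.987)x = -0.076874  ⇒  x = 0.07280, y = 0.55090
Qp-105: 7.280%, Qp-106: 55.090%.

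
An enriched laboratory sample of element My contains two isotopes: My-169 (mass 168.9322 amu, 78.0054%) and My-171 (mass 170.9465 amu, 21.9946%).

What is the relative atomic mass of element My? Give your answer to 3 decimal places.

The abundance-weighted mean is 0.780054 × 168.9322 + 0.219946 × 170.9465
= 131.77624 + 37.59900 = 169.37524 amu

169.375 amu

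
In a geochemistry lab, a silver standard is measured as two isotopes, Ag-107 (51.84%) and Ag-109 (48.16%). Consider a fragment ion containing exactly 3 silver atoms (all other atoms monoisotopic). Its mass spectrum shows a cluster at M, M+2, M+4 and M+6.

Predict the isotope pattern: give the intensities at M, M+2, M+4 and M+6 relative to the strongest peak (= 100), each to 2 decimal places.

35.88 : 100.00 : 92.90 : 28.77

Each Ag atom is independently Ag-107 (p = 0.5184) or Ag-109 (q = 0.4816); the cluster is the binomial expansion (p + q)^3.
P(M) = 0.5184^3 = 0.139314
P(M+2) = 3 × 0.5184^2 × 0.4816^1 = 0.388273
P(M+4) = 3 × 0.5184^1 × 0.4816^2 = 0.360711
P(M+6) = 0.4816^3 = 0.111702
The M+2 peak is largest (0.388273); scaling to 100 gives 35.88 : 100.00 : 92.90 : 28.77.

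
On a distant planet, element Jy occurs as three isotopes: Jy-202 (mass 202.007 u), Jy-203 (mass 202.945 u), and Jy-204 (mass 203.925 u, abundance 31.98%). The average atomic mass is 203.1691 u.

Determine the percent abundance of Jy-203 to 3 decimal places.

58.499%

The remaining 68.02% is split between Jy-202 (fraction x) and Jy-203 (fraction 0.6802 − x).
Substituting: 202.007x + 202.945(0.6802 − x) = 137.953885
(202.007 − 202.945)x = -0.089304  ⇒  x = 0.09521, y = 0.58499
Jy-202: 9.521%, Jy-203: 58.499%.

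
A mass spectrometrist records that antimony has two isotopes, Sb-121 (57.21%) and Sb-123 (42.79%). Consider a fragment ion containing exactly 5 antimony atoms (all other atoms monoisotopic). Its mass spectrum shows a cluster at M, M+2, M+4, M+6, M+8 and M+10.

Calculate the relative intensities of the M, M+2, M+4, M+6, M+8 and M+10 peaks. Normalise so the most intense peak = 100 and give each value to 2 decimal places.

17.88 : 66.85 : 100.00 : 74.79 : 27.97 : 4.18

Each Sb atom is independently Sb-121 (p = 0.5721) or Sb-123 (q = 0.4279); the cluster is the binomial expansion (p + q)^5.
P(M) = 0.5721^5 = 0.061286
P(M+2) = 5 × 0.5721^4 × 0.4279^1 = 0.229192
P(M+4) = 10 × 0.5721^3 × 0.4279^2 = 0.342847
P(M+6) = 10 × 0.5721^2 × 0.4279^3 = 0.256431
P(M+8) = 5 × 0.5721^1 × 0.4279^4 = 0.095898
P(M+10) = 0.4279^5 = 0.014345
The M+4 peak is largest (0.342847); scaling to 100 gives 17.88 : 66.85 : 100.00 : 74.79 : 27.97 : 4.18.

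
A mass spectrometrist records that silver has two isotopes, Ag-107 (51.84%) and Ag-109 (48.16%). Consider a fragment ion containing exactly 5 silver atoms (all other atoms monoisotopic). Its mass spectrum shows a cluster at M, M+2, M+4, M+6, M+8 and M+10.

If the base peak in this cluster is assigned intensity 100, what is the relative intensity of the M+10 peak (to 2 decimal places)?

8.02

Term probabilities: M 0.0374, M+2 0.1739, M+4 0.3231, M+6 0.3002, M+8 0.1394, M+10 0.0259. Base peak = M+4.
P(M+4) = C(5,2) × 0.5184^3 × 0.4816^2 = 10 × 0.13931407 × 0.23193856 = 0.323123 (base)
P(M+10) = C(5,5) × 0.5184^0 × 0.4816^5 = 1 × 1.0000 × 0.02590791 = 0.025908
Relative intensity = 0.025908 / 0.323123 × 100 = 8.02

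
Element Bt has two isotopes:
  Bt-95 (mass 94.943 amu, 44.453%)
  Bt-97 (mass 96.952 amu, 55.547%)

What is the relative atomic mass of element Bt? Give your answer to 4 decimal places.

Ar = Σ fᵢ·mᵢ = 0.44453 × 94.943 + 0.55547 × 96.952
= 42.20501 + 53.85393 = 96.05894 amu

96.0589 amu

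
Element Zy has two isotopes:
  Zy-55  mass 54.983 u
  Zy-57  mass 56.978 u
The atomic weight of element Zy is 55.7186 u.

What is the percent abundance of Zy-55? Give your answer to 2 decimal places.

63.13%

Writing the weighted mean with unknown fraction x of Zy-55:
54.983·x + 56.978·(1 − x) = 55.7186
(54.983 − 56.978)·x = 55.7186 − 56.978
x = -1.2594 / -1.995 = 0.63128 → 63.13% Zy-55, 36.87% Zy-57.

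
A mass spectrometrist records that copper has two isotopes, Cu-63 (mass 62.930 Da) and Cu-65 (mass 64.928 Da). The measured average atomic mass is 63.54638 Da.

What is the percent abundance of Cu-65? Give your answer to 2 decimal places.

With x = fraction of Cu-63 (so Cu-65 is 1 − x):
62.930·x + 64.928·(1 − x) = 63.54638
(62.930 − 64.928)·x = 63.54638 − 64.928
x = -1.38162 / -1.998 = 0.69150 → 69.15% Cu-63, 30.85% Cu-65.

30.85%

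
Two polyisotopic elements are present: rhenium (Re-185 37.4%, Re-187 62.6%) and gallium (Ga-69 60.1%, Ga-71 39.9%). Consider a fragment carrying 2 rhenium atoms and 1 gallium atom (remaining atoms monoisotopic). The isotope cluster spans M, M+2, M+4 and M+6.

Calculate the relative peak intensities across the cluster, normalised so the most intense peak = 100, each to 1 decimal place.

19.9 : 79.8 : 100.0 : 37.0

Rhenium pattern (n=2): 0.139876 : 0.468248 : 0.391876
Gallium pattern (n=1): 0.6010 : 0.3990
Convolve the two distributions (both contribute in 2-u steps):
  M: 0.139876×0.6010 = 0.084065
  M+2: 0.139876×0.3990 + 0.468248×0.6010 = 0.337228
  M+4: 0.468248×0.3990 + 0.391876×0.6010 = 0.422348
  M+6: 0.391876×0.3990 = 0.156359
Scale to base peak (0.422348) = 100: 19.9 : 79.8 : 100.0 : 37.0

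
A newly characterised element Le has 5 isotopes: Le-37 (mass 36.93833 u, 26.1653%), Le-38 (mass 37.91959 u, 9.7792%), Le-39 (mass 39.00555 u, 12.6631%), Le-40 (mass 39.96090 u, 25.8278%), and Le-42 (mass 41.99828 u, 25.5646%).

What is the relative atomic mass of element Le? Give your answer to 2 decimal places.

39.37 u

Average mass = Σ (abundance × isotope mass) = 0.261653 × 36.93833 + 0.097792 × 37.91959 + 0.126631 × 39.00555 + 0.258278 × 39.96090 + 0.255646 × 41.99828
= 9.665025 + 3.708233 + 4.939312 + 10.321021 + 10.736692 = 39.370283 u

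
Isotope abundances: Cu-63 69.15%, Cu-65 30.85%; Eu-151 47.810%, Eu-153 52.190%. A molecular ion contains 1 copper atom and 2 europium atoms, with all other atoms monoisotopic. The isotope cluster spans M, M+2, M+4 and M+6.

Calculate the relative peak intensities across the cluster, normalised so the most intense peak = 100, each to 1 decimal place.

38.0 : 100.0 : 82.4 : 20.2

Copper pattern (n=1): 0.6915 : 0.3085
Europium pattern (n=2): 0.22857961 : 0.49904078 : 0.27237961
Convolve the two distributions (both contribute in 2-u steps):
  M: 0.6915×0.22857961 = 0.158063
  M+2: 0.6915×0.49904078 + 0.3085×0.22857961 = 0.415604
  M+4: 0.6915×0.27237961 + 0.3085×0.49904078 = 0.342305
  M+6: 0.3085×0.27237961 = 0.084029
Scale to base peak (0.415604) = 100: 38.0 : 100.0 : 82.4 : 20.2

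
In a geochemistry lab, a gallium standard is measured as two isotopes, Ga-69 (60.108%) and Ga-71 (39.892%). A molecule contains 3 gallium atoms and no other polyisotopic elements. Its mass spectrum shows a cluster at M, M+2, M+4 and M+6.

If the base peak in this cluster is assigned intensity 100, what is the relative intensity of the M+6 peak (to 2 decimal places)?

14.68

Term probabilities: M 0.2172, M+2 0.4324, M+4 0.2870, M+6 0.0635. Base peak = M+2.
P(M+2) = C(3,1) × 0.60108^2 × 0.39892^1 = 3 × 0.36129717 × 0.39892 = 0.432386 (base)
P(M+6) = C(3,3) × 0.60108^0 × 0.39892^3 = 1 × 1.0000 × 0.063483 = 0.063483
Relative intensity = 0.063483 / 0.432386 × 100 = 14.68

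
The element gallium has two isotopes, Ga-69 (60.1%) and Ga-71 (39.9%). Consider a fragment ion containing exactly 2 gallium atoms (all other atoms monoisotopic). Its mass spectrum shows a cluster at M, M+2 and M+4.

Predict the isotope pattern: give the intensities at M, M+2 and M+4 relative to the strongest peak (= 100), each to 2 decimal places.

75.31 : 100.00 : 33.19

Expanding (0.601 + 0.399)^2:
P(M) = 0.601^2 = 0.361201
P(M+2) = 2 × 0.601^1 × 0.399^1 = 0.479598
P(M+4) = 0.399^2 = 0.159201
The M+2 peak is largest (0.479598); scaling to 100 gives 75.31 : 100.00 : 33.19.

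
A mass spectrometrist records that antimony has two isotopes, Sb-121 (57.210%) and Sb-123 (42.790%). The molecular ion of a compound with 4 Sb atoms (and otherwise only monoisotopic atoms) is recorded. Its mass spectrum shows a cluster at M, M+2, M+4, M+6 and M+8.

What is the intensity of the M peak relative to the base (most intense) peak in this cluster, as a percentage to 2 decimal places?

29.79%

(0.57210 + 0.42790)^4 gives M 0.1071, M+2 0.3205, M+4 0.3596, M+6 0.1793, M+8 0.0335; the largest is M+4.
P(M+4) = C(4,2) × 0.57210^2 × 0.42790^2 = 6 × 0.32729841 × 0.18309841 = 0.359567 (base)
P(M) = C(4,0) × 0.57210^4 × 0.42790^0 = 1 × 0.10712425 × 1.0000 = 0.107124
Relative intensity = 0.107124 / 0.359567 × 100 = 29.79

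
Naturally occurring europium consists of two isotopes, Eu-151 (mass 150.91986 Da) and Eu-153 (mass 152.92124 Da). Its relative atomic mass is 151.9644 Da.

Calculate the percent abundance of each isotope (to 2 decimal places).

Eu-151: 47.81%, Eu-153: 52.19%

Writing the weighted mean with unknown fraction x of Eu-151:
150.91986·x + 152.92124·(1 − x) = 151.9644
(150.91986 − 152.92124)·x = 151.9644 − 152.92124
x = -0.95684 / -2.00138 = 0.47809 → 47.81% Eu-151, 52.19% Eu-153.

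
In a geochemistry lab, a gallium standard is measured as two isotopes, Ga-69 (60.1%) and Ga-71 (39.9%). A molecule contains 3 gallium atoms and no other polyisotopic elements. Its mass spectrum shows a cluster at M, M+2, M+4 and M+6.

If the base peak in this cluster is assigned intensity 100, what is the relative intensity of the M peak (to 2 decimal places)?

Term probabilities: M 0.2171, M+2 0.4324, M+4 0.2870, M+6 0.0635. Base peak = M+2.
P(M+2) = C(3,1) × 0.601^2 × 0.399^1 = 3 × 0.361201 × 0.3990 = 0.432358 (base)
P(M) = C(3,0) × 0.601^3 × 0.399^0 = 1 × 0.2170818 × 1.0000 = 0.217082
Relative intensity = 0.217082 / 0.432358 × 100 = 50.21

50.21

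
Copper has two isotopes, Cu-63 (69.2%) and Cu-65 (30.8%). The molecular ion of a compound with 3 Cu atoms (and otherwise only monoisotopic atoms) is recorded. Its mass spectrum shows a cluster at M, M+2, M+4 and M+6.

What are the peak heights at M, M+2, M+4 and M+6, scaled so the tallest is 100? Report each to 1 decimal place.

74.9 : 100.0 : 44.5 : 6.6

The 3 Cu atoms are independent, so intensities follow the terms of (0.692 + 0.308)^3.
P(M) = 0.692^3 = 0.331374
P(M+2) = 3 × 0.692^2 × 0.308^1 = 0.442470
P(M+4) = 3 × 0.692^1 × 0.308^2 = 0.196938
P(M+6) = 0.308^3 = 0.029218
The M+2 peak is largest (0.442470); scaling to 100 gives 74.9 : 100.0 : 44.5 : 6.6.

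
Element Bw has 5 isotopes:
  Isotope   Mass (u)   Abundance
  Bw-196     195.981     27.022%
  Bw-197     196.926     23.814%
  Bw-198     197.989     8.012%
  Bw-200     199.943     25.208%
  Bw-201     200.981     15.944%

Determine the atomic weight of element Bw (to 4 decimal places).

198.1629 u

Average mass = Σ (abundance × isotope mass) = 0.27022 × 195.981 + 0.23814 × 196.926 + 0.08012 × 197.989 + 0.25208 × 199.943 + 0.15944 × 200.981
= 52.95799 + 46.89596 + 15.86288 + 50.40163 + 32.04441 = 198.16287 u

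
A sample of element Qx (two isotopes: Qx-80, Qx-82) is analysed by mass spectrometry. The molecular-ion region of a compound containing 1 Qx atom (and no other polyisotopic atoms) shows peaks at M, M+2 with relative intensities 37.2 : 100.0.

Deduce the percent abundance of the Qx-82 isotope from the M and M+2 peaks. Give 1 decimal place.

72.9%

Write p for the Qx-80 fraction. I(M+2)/I(M) = [C(1,1)·p^0·(1−p)] / p^1 = 1·(1−p)/p = 100.0/37.2 = 2.6882
(1−p)/p = 2.6882/1 = 2.6882  ⇒  p = 1/(1 + 2.6882) = 0.2711
Qx-80: 27.1%, Qx-82: 72.9%.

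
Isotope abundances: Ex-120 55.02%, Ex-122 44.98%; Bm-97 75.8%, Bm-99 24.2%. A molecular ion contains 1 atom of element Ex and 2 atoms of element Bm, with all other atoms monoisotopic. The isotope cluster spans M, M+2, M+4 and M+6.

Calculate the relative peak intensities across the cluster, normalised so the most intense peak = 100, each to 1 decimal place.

68.7 : 100.0 : 42.9 : 5.7

Element Ex pattern (n=1): 0.5502 : 0.4498
Element Bm pattern (n=2): 0.574564 : 0.366872 : 0.058564
Convolve the two distributions (both contribute in 2-u steps):
  M: 0.5502×0.574564 = 0.316125
  M+2: 0.5502×0.366872 + 0.4498×0.574564 = 0.460292
  M+4: 0.5502×0.058564 + 0.4498×0.366872 = 0.197241
  M+6: 0.4498×0.058564 = 0.026342
Scale to base peak (0.460292) = 100: 68.7 : 100.0 : 42.9 : 5.7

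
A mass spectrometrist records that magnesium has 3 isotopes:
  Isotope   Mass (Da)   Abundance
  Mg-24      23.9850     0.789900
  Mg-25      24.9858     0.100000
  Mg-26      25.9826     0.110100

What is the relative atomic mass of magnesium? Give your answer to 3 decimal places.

Weight each isotope mass by its fractional abundance: 0.789900 × 23.9850 + 0.100000 × 24.9858 + 0.110100 × 25.9826
= 18.94575 + 2.49858 + 2.86068 = 24.30501 Da

24.305 Da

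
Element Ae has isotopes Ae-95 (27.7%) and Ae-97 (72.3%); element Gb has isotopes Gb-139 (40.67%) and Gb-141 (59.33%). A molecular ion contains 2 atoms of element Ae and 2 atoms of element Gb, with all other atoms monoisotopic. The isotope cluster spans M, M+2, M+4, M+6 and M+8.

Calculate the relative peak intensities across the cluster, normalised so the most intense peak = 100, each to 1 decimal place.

Element Ae pattern (n=2): 0.076729 : 0.400542 : 0.522729
Element Gb pattern (n=2): 0.16540489 : 0.48259022 : 0.35200489
Convolve the two distributions (both contribute in 2-u steps):
  M: 0.076729×0.16540489 = 0.012691
  M+2: 0.076729×0.48259022 + 0.400542×0.16540489 = 0.103280
  M+4: 0.076729×0.35200489 + 0.400542×0.48259022 + 0.522729×0.16540489 = 0.306769
  M+6: 0.400542×0.35200489 + 0.522729×0.48259022 = 0.393257
  M+8: 0.522729×0.35200489 = 0.184003
Scale to base peak (0.393257) = 100: 3.2 : 26.3 : 78.0 : 100.0 : 46.8

3.2 : 26.3 : 78.0 : 100.0 : 46.8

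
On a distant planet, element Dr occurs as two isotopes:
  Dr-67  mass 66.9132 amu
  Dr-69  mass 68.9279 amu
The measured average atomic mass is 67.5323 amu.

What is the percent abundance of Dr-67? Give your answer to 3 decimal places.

69.271%

Let x be the fractional abundance of Dr-67; then Dr-69 has abundance 1 − x.
66.9132·x + 68.9279·(1 − x) = 67.5323
(66.9132 − 68.9279)·x = 67.5323 − 68.9279
x = -1.3956 / -2.0147 = 0.69271 → 69.271% Dr-67, 30.729% Dr-69.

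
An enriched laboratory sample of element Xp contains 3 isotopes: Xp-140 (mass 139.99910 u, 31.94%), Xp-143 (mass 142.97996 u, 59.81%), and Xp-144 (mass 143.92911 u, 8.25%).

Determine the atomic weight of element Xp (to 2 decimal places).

Ar = Σ fᵢ·mᵢ = 0.3194 × 139.99910 + 0.5981 × 142.97996 + 0.0825 × 143.92911
= 44.715713 + 85.516314 + 11.874152 = 142.106179 u

142.11 u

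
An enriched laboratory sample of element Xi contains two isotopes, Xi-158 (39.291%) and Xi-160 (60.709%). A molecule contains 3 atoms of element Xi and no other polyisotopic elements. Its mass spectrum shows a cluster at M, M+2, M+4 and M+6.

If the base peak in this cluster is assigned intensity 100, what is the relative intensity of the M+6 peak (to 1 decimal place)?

Binomial terms of (0.39291 + 0.60709)^3: M 0.0607, M+2 0.2812, M+4 0.4344, M+6 0.2237 → M+4 is the base peak.
P(M+4) = C(3,2) × 0.39291^1 × 0.60709^2 = 3 × 0.39291 × 0.36855827 = 0.434431 (base)
P(M+6) = C(3,3) × 0.39291^0 × 0.60709^3 = 1 × 1.0000 × 0.22374804 = 0.223748
Relative intensity = 0.223748 / 0.434431 × 100 = 51.5

51.5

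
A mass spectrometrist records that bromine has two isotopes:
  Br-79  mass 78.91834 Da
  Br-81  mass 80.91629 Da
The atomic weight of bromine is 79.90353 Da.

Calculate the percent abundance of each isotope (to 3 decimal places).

Br-79: 50.690%, Br-81: 49.310%

Let x be the fractional abundance of Br-79; then Br-81 has abundance 1 − x.
78.91834·x + 80.91629·(1 − x) = 79.90353
(78.91834 − 80.91629)·x = 79.90353 − 80.91629
x = -1.01276 / -1.99795 = 0.50690 → 50.690% Br-79, 49.310% Br-81.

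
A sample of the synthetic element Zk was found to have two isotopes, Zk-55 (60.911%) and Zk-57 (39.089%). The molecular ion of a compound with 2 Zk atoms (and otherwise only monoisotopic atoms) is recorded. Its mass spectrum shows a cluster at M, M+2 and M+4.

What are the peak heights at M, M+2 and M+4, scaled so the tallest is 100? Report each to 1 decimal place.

Each Zk atom is independently Zk-55 (p = 0.60911) or Zk-57 (q = 0.39089); the cluster is the binomial expansion (p + q)^2.
P(M) = 0.60911^2 = 0.371015
P(M+2) = 2 × 0.60911^1 × 0.39089^1 = 0.476190
P(M+4) = 0.39089^2 = 0.152795
The M+2 peak is largest (0.476190); scaling to 100 gives 77.9 : 100.0 : 32.1.

77.9 : 100.0 : 32.1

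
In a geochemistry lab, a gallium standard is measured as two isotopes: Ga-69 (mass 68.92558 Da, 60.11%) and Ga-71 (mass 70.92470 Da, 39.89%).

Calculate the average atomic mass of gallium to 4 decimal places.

Ar = Σ fᵢ·mᵢ = 0.6011 × 68.92558 + 0.3989 × 70.92470
= 41.431166 + 28.291863 = 69.723029 Da

69.7230 Da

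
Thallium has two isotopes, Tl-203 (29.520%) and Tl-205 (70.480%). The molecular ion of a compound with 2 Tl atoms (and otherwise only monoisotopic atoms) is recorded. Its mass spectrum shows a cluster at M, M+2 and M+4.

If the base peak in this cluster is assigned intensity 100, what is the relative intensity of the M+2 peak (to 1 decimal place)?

Term probabilities: M 0.0871, M+2 0.4161, M+4 0.4967. Base peak = M+4.
P(M+4) = C(2,2) × 0.29520^0 × 0.70480^2 = 1 × 1.0000 × 0.49674304 = 0.496743 (base)
P(M+2) = C(2,1) × 0.29520^1 × 0.70480^1 = 2 × 0.2952 × 0.7048 = 0.416114
Relative intensity = 0.416114 / 0.496743 × 100 = 83.8

83.8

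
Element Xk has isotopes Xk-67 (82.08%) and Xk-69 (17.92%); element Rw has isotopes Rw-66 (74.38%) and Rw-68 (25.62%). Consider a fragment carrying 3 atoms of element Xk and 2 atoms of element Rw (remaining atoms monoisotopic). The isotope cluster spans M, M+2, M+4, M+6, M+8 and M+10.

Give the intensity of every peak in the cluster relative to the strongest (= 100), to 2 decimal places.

Element Xk pattern (n=3): 0.55298333 : 0.36218792 : 0.07907416 : 0.00575459
Element Rw pattern (n=2): 0.55323844 : 0.38112312 : 0.06563844
Convolve the two distributions (both contribute in 2-u steps):
  M: 0.55298333×0.55323844 = 0.305932
  M+2: 0.55298333×0.38112312 + 0.36218792×0.55323844 = 0.411131
  M+4: 0.55298333×0.06563844 + 0.36218792×0.38112312 + 0.07907416×0.55323844 = 0.218082
  M+6: 0.36218792×0.06563844 + 0.07907416×0.38112312 + 0.00575459×0.55323844 = 0.057094
  M+8: 0.07907416×0.06563844 + 0.00575459×0.38112312 = 0.007384
  M+10: 0.00575459×0.06563844 = 0.000378
Scale to base peak (0.411131) = 100: 74.41 : 100.00 : 53.04 : 13.89 : 1.80 : 0.09

74.41 : 100.00 : 53.04 : 13.89 : 1.80 : 0.09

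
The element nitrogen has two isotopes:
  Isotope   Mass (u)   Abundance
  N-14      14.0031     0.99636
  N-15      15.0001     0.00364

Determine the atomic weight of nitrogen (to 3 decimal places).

14.007 u

The abundance-weighted mean is 0.99636 × 14.0031 + 0.00364 × 15.0001
= 13.95213 + 0.05460 = 14.00673 u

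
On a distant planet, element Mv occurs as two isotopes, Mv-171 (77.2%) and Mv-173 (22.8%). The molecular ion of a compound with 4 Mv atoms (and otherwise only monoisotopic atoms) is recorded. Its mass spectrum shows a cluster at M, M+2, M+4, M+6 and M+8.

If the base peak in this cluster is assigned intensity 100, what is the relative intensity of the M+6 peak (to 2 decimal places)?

Binomial terms of (0.772 + 0.228)^4: M 0.3552, M+2 0.4196, M+4 0.1859, M+6 0.0366, M+8 0.0027 → M+2 is the base peak.
P(M+2) = C(4,1) × 0.772^3 × 0.228^1 = 4 × 0.46009965 × 0.2280 = 0.419611 (base)
P(M+6) = C(4,3) × 0.772^1 × 0.228^3 = 4 × 0.7720 × 0.01185235 = 0.036600
Relative intensity = 0.036600 / 0.419611 × 100 = 8.72

8.72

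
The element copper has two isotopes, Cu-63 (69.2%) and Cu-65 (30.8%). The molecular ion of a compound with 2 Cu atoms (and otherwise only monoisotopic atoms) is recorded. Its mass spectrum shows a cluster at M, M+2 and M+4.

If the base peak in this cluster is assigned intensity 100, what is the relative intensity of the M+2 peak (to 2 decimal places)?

Binomial terms of (0.692 + 0.308)^2: M 0.4789, M+2 0.4263, M+4 0.0949 → M is the base peak.
P(M) = C(2,0) × 0.692^2 × 0.308^0 = 1 × 0.478864 × 1.0000 = 0.478864 (base)
P(M+2) = C(2,1) × 0.692^1 × 0.308^1 = 2 × 0.6920 × 0.3080 = 0.426272
Relative intensity = 0.426272 / 0.478864 × 100 = 89.02

89.02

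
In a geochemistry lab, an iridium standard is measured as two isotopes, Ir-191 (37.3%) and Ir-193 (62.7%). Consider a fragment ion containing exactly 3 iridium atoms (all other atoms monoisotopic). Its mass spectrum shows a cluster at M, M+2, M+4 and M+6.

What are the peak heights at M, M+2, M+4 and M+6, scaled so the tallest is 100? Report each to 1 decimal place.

11.8 : 59.5 : 100.0 : 56.0

Each Ir atom is independently Ir-191 (p = 0.373) or Ir-193 (q = 0.627); the cluster is the binomial expansion (p + q)^3.
P(M) = 0.373^3 = 0.051895
P(M+2) = 3 × 0.373^2 × 0.627^1 = 0.261702
P(M+4) = 3 × 0.373^1 × 0.627^2 = 0.439911
P(M+6) = 0.627^3 = 0.246492
The M+4 peak is largest (0.439911); scaling to 100 gives 11.8 : 59.5 : 100.0 : 56.0.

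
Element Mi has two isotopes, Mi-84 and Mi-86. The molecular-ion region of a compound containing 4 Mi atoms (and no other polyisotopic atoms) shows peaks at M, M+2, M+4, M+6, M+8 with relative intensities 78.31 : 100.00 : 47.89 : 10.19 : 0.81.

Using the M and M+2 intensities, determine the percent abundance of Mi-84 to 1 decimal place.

75.8%

Let p = fractional abundance of Mi-84. I(M+2)/I(M) = [C(4,1)·p^3·(1−p)] / p^4 = 4·(1−p)/p = 100.00/78.31 = 1.2770
(1−p)/p = 1.2770/4 = 0.3192  ⇒  p = 1/(1 + 0.3192) = 0.7580
Mi-84: 75.8%, Mi-86: 24.2%.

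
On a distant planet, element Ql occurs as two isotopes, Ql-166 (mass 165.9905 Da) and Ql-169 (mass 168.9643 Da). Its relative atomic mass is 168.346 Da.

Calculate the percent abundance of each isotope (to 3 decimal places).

Ql-166: 20.792%, Ql-169: 79.208%

Let x be the fractional abundance of Ql-166; then Ql-169 has abundance 1 − x.
165.9905·x + 168.9643·(1 − x) = 168.346
(165.9905 − 168.9643)·x = 168.346 − 168.9643
x = -0.6183 / -2.9738 = 0.20792 → 20.792% Ql-166, 79.208% Ql-169.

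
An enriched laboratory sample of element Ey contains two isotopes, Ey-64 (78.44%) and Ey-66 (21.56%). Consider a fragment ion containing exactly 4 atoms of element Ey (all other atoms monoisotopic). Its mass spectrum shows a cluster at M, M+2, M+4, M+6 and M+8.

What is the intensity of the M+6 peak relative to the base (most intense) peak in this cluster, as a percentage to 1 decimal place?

7.6%

Binomial terms of (0.7844 + 0.2156)^4: M 0.3786, M+2 0.4162, M+4 0.1716, M+6 0.0314, M+8 0.0022 → M+2 is the base peak.
P(M+2) = C(4,1) × 0.7844^3 × 0.2156^1 = 4 × 0.48262827 × 0.2156 = 0.416219 (base)
P(M+6) = C(4,3) × 0.7844^1 × 0.2156^3 = 4 × 0.7844 × 0.01002181 = 0.031444
Relative intensity = 0.031444 / 0.416219 × 100 = 7.6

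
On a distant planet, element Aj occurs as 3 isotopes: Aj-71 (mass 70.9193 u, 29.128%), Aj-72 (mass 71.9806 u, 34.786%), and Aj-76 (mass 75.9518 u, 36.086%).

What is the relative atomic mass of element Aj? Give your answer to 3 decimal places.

Weight each isotope mass by its fractional abundance: 0.29128 × 70.9193 + 0.34786 × 71.9806 + 0.36086 × 75.9518
= 20.65737 + 25.03917 + 27.40797 = 73.10451 u

73.105 u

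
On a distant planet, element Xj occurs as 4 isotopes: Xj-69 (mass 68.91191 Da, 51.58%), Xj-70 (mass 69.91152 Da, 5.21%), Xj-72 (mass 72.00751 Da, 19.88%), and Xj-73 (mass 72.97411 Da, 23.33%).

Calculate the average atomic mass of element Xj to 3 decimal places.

70.527 Da

The abundance-weighted mean is 0.5158 × 68.91191 + 0.0521 × 69.91152 + 0.1988 × 72.00751 + 0.2333 × 72.97411
= 35.544763 + 3.642390 + 14.315093 + 17.024860 = 70.527106 Da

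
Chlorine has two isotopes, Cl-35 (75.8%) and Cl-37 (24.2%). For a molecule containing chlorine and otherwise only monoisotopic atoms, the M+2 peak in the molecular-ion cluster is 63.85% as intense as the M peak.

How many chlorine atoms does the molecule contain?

The M+2/M ratio from n Cl atoms is n · q/p = n · 0.242/0.758.
n = 0.6385 × 0.758/0.242 = 2.00 ≈ 2

2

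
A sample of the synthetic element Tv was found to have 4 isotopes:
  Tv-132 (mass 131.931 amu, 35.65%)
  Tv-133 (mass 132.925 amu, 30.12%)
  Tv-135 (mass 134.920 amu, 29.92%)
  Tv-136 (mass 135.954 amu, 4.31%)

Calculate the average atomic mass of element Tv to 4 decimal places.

133.2981 amu

Average mass = Σ (abundance × isotope mass) = 0.3565 × 131.931 + 0.3012 × 132.925 + 0.2992 × 134.920 + 0.0431 × 135.954
= 47.03340 + 40.03701 + 40.36806 + 5.85962 = 133.29809 amu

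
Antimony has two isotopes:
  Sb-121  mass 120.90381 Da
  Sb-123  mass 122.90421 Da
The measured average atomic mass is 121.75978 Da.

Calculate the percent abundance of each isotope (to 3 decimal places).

Sb-121: 57.210%, Sb-123: 42.790%

Let x be the fractional abundance of Sb-121; then Sb-123 has abundance 1 − x.
120.90381·x + 122.90421·(1 − x) = 121.75978
(120.90381 − 122.90421)·x = 121.75978 − 122.90421
x = -1.14443 / -2.00040 = 0.57210 → 57.210% Sb-121, 42.790% Sb-123.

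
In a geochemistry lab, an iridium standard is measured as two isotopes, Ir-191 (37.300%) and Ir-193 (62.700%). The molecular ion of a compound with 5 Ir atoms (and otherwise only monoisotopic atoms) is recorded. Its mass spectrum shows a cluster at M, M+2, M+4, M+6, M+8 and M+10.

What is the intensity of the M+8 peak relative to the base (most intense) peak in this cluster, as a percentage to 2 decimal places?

84.05%

Binomial terms of (0.37300 + 0.62700)^5: M 0.0072, M+2 0.0607, M+4 0.2040, M+6 0.3429, M+8 0.2882, M+10 0.0969 → M+6 is the base peak.
P(M+6) = C(5,3) × 0.37300^2 × 0.62700^3 = 10 × 0.139129 × 0.24649188 = 0.342942 (base)
P(M+8) = C(5,4) × 0.37300^1 × 0.62700^4 = 5 × 0.3730 × 0.15455041 = 0.288237
Relative intensity = 0.288237 / 0.342942 × 100 = 84.05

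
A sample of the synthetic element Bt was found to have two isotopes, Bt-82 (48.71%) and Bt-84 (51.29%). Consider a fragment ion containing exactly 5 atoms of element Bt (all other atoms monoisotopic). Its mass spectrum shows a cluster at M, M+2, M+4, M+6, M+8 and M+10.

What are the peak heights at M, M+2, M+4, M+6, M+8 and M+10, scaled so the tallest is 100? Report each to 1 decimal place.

Expanding (0.4871 + 0.5129)^5:
P(M) = 0.4871^5 = 0.027421
P(M+2) = 5 × 0.4871^4 × 0.5129^1 = 0.144369
P(M+4) = 10 × 0.4871^3 × 0.5129^2 = 0.304032
P(M+6) = 10 × 0.4871^2 × 0.5129^3 = 0.320136
P(M+8) = 5 × 0.4871^1 × 0.5129^4 = 0.168546
P(M+10) = 0.5129^5 = 0.035495
The M+6 peak is largest (0.320136); scaling to 100 gives 8.6 : 45.1 : 95.0 : 100.0 : 52.6 : 11.1.

8.6 : 45.1 : 95.0 : 100.0 : 52.6 : 11.1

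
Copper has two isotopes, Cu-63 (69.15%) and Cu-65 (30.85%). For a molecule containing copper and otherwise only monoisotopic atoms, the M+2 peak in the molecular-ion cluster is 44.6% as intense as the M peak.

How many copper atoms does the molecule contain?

With n Cu atoms, P(M+2)/P(M) = C(n,1)·p^(n−1)q / p^n = n·q/p = n · 0.3085/0.6915.
n = 0.446 × 0.6915/0.3085 = 1.00 ≈ 1

1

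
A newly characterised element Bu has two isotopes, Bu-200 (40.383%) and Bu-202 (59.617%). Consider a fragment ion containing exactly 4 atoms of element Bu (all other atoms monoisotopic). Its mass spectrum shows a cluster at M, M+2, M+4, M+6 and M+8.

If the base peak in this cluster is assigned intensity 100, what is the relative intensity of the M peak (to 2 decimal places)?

7.65

Binomial terms of (0.40383 + 0.59617)^4: M 0.0266, M+2 0.1570, M+4 0.3478, M+6 0.3423, M+8 0.1263 → M+4 is the base peak.
P(M+4) = C(4,2) × 0.40383^2 × 0.59617^2 = 6 × 0.16307867 × 0.35541867 = 0.347767 (base)
P(M) = C(4,0) × 0.40383^4 × 0.59617^0 = 1 × 0.02659465 × 1.0000 = 0.026595
Relative intensity = 0.026595 / 0.347767 × 100 = 7.65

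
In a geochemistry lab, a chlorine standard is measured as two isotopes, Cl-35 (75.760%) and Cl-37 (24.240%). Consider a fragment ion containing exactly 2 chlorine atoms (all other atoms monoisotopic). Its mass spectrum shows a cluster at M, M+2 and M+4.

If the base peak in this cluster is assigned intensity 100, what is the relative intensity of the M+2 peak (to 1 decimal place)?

Term probabilities: M 0.5740, M+2 0.3673, M+4 0.0588. Base peak = M.
P(M) = C(2,0) × 0.75760^2 × 0.24240^0 = 1 × 0.57395776 × 1.0000 = 0.573958 (base)
P(M+2) = C(2,1) × 0.75760^1 × 0.24240^1 = 2 × 0.7576 × 0.2424 = 0.367284
Relative intensity = 0.367284 / 0.573958 × 100 = 64.0

64.0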